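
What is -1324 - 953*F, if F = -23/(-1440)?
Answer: -1928479/1440 ≈ -1339.2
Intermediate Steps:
F = 23/1440 (F = -23*(-1/1440) = 23/1440 ≈ 0.015972)
-1324 - 953*F = -1324 - 953*23/1440 = -1324 - 21919/1440 = -1928479/1440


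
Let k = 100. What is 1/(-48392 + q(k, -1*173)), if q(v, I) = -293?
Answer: -1/48685 ≈ -2.0540e-5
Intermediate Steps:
1/(-48392 + q(k, -1*173)) = 1/(-48392 - 293) = 1/(-48685) = -1/48685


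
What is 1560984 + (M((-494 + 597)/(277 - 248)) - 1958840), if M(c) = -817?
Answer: -398673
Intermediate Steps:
1560984 + (M((-494 + 597)/(277 - 248)) - 1958840) = 1560984 + (-817 - 1958840) = 1560984 - 1959657 = -398673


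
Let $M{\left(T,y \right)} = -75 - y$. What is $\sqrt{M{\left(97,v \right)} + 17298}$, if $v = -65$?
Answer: $2 \sqrt{4322} \approx 131.48$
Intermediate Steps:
$\sqrt{M{\left(97,v \right)} + 17298} = \sqrt{\left(-75 - -65\right) + 17298} = \sqrt{\left(-75 + 65\right) + 17298} = \sqrt{-10 + 17298} = \sqrt{17288} = 2 \sqrt{4322}$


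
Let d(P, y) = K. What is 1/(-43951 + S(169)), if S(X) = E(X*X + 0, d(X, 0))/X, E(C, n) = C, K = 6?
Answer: -1/43782 ≈ -2.2840e-5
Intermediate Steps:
d(P, y) = 6
S(X) = X (S(X) = (X*X + 0)/X = (X**2 + 0)/X = X**2/X = X)
1/(-43951 + S(169)) = 1/(-43951 + 169) = 1/(-43782) = -1/43782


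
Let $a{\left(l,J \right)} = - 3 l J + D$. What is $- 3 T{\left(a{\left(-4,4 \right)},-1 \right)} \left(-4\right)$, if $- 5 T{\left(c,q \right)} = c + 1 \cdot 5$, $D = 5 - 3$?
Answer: $-132$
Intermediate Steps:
$D = 2$
$a{\left(l,J \right)} = 2 - 3 J l$ ($a{\left(l,J \right)} = - 3 l J + 2 = - 3 J l + 2 = 2 - 3 J l$)
$T{\left(c,q \right)} = -1 - \frac{c}{5}$ ($T{\left(c,q \right)} = - \frac{c + 1 \cdot 5}{5} = - \frac{c + 5}{5} = - \frac{5 + c}{5} = -1 - \frac{c}{5}$)
$- 3 T{\left(a{\left(-4,4 \right)},-1 \right)} \left(-4\right) = - 3 \left(-1 - \frac{2 - 12 \left(-4\right)}{5}\right) \left(-4\right) = - 3 \left(-1 - \frac{2 + 48}{5}\right) \left(-4\right) = - 3 \left(-1 - 10\right) \left(-4\right) = \left(-3\right) \left(-11\right) \left(-4\right) = 33 \left(-4\right) = -132$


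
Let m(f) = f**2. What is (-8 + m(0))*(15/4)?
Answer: -30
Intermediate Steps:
(-8 + m(0))*(15/4) = (-8 + 0**2)*(15/4) = (-8 + 0)*(15*(1/4)) = -8*15/4 = -30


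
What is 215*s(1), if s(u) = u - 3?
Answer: -430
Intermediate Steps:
s(u) = -3 + u
215*s(1) = 215*(-3 + 1) = 215*(-2) = -430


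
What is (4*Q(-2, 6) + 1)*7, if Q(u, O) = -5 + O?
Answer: 35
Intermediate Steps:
(4*Q(-2, 6) + 1)*7 = (4*(-5 + 6) + 1)*7 = (4*1 + 1)*7 = (4 + 1)*7 = 5*7 = 35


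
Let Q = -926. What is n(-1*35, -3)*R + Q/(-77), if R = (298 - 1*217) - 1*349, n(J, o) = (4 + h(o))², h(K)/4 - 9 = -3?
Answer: -16177698/77 ≈ -2.1010e+5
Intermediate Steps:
h(K) = 24 (h(K) = 36 + 4*(-3) = 36 - 12 = 24)
n(J, o) = 784 (n(J, o) = (4 + 24)² = 28² = 784)
R = -268 (R = (298 - 217) - 349 = 81 - 349 = -268)
n(-1*35, -3)*R + Q/(-77) = 784*(-268) - 926/(-77) = -210112 - 926*(-1/77) = -210112 + 926/77 = -16177698/77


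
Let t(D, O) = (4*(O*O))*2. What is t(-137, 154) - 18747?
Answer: 170981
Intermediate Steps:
t(D, O) = 8*O² (t(D, O) = (4*O²)*2 = 8*O²)
t(-137, 154) - 18747 = 8*154² - 18747 = 8*23716 - 18747 = 189728 - 18747 = 170981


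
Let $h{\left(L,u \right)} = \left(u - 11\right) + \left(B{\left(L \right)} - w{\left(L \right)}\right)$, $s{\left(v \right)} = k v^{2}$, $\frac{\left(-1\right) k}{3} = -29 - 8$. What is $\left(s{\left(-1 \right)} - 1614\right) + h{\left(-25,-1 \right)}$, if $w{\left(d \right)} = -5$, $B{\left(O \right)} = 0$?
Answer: $-1510$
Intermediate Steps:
$k = 111$ ($k = - 3 \left(-29 - 8\right) = \left(-3\right) \left(-37\right) = 111$)
$s{\left(v \right)} = 111 v^{2}$
$h{\left(L,u \right)} = -6 + u$ ($h{\left(L,u \right)} = \left(u - 11\right) + \left(0 - -5\right) = \left(-11 + u\right) + \left(0 + 5\right) = \left(-11 + u\right) + 5 = -6 + u$)
$\left(s{\left(-1 \right)} - 1614\right) + h{\left(-25,-1 \right)} = \left(111 \left(-1\right)^{2} - 1614\right) - 7 = \left(111 \cdot 1 - 1614\right) - 7 = \left(111 - 1614\right) - 7 = -1503 - 7 = -1510$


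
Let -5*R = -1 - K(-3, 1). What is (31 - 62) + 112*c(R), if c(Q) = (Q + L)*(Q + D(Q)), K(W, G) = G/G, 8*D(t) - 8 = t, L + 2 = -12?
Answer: -55991/25 ≈ -2239.6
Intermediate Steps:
L = -14 (L = -2 - 12 = -14)
D(t) = 1 + t/8
K(W, G) = 1
R = 2/5 (R = -(-1 - 1*1)/5 = -(-1 - 1)/5 = -1/5*(-2) = 2/5 ≈ 0.40000)
c(Q) = (1 + 9*Q/8)*(-14 + Q) (c(Q) = (Q - 14)*(Q + (1 + Q/8)) = (-14 + Q)*(1 + 9*Q/8) = (1 + 9*Q/8)*(-14 + Q))
(31 - 62) + 112*c(R) = (31 - 62) + 112*(-14 - 59/4*2/5 + 9*(2/5)**2/8) = -31 + 112*(-14 - 59/10 + (9/8)*(4/25)) = -31 + 112*(-14 - 59/10 + 9/50) = -31 + 112*(-493/25) = -31 - 55216/25 = -55991/25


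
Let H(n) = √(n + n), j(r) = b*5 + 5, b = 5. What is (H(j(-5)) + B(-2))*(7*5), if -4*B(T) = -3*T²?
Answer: 105 + 70*√15 ≈ 376.11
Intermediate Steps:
B(T) = 3*T²/4 (B(T) = -(-3)*T²/4 = 3*T²/4)
j(r) = 30 (j(r) = 5*5 + 5 = 25 + 5 = 30)
H(n) = √2*√n (H(n) = √(2*n) = √2*√n)
(H(j(-5)) + B(-2))*(7*5) = (√2*√30 + (¾)*(-2)²)*(7*5) = (2*√15 + (¾)*4)*35 = (2*√15 + 3)*35 = (3 + 2*√15)*35 = 105 + 70*√15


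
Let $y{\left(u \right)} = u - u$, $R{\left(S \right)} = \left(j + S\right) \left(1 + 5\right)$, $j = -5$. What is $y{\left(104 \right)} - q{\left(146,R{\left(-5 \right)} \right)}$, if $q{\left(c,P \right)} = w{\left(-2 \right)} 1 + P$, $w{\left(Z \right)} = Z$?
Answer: $62$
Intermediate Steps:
$R{\left(S \right)} = -30 + 6 S$ ($R{\left(S \right)} = \left(-5 + S\right) \left(1 + 5\right) = \left(-5 + S\right) 6 = -30 + 6 S$)
$y{\left(u \right)} = 0$
$q{\left(c,P \right)} = -2 + P$ ($q{\left(c,P \right)} = \left(-2\right) 1 + P = -2 + P$)
$y{\left(104 \right)} - q{\left(146,R{\left(-5 \right)} \right)} = 0 - \left(-2 + \left(-30 + 6 \left(-5\right)\right)\right) = 0 - \left(-2 - 60\right) = 0 - -62 = 0 + 62 = 62$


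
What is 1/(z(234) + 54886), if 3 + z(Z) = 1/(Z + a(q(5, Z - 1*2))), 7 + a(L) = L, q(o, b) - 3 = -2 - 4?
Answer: 224/12293793 ≈ 1.8221e-5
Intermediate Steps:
q(o, b) = -3 (q(o, b) = 3 + (-2 - 4) = 3 - 6 = -3)
a(L) = -7 + L
z(Z) = -3 + 1/(-10 + Z) (z(Z) = -3 + 1/(Z + (-7 - 3)) = -3 + 1/(Z - 10) = -3 + 1/(-10 + Z))
1/(z(234) + 54886) = 1/((31 - 3*234)/(-10 + 234) + 54886) = 1/((31 - 702)/224 + 54886) = 1/((1/224)*(-671) + 54886) = 1/(-671/224 + 54886) = 1/(12293793/224) = 224/12293793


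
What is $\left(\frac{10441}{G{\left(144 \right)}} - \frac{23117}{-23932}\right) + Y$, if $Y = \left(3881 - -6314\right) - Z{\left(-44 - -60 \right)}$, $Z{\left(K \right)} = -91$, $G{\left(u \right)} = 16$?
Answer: $\frac{1047219179}{95728} \approx 10940.0$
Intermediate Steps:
$Y = 10286$ ($Y = \left(3881 - -6314\right) - -91 = \left(3881 + 6314\right) + 91 = 10195 + 91 = 10286$)
$\left(\frac{10441}{G{\left(144 \right)}} - \frac{23117}{-23932}\right) + Y = \left(\frac{10441}{16} - \frac{23117}{-23932}\right) + 10286 = \left(10441 \cdot \frac{1}{16} - - \frac{23117}{23932}\right) + 10286 = \left(\frac{10441}{16} + \frac{23117}{23932}\right) + 10286 = \frac{62560971}{95728} + 10286 = \frac{1047219179}{95728}$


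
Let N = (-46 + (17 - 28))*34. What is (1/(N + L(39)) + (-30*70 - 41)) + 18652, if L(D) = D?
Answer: 31354388/1899 ≈ 16511.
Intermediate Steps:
N = -1938 (N = (-46 - 11)*34 = -57*34 = -1938)
(1/(N + L(39)) + (-30*70 - 41)) + 18652 = (1/(-1938 + 39) + (-30*70 - 41)) + 18652 = (1/(-1899) + (-2100 - 41)) + 18652 = (-1/1899 - 2141) + 18652 = -4065760/1899 + 18652 = 31354388/1899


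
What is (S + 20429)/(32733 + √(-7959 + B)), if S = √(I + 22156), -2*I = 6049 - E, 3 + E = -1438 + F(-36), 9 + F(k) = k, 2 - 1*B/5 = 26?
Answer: (20429 + √73554/2)/(32733 + I*√8079) ≈ 0.62825 - 0.0017251*I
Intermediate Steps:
B = -120 (B = 10 - 5*26 = 10 - 130 = -120)
F(k) = -9 + k
E = -1486 (E = -3 + (-1438 + (-9 - 36)) = -3 + (-1438 - 45) = -3 - 1483 = -1486)
I = -7535/2 (I = -(6049 - 1*(-1486))/2 = -(6049 + 1486)/2 = -½*7535 = -7535/2 ≈ -3767.5)
S = √73554/2 (S = √(-7535/2 + 22156) = √(36777/2) = √73554/2 ≈ 135.60)
(S + 20429)/(32733 + √(-7959 + B)) = (√73554/2 + 20429)/(32733 + √(-7959 - 120)) = (20429 + √73554/2)/(32733 + √(-8079)) = (20429 + √73554/2)/(32733 + I*√8079)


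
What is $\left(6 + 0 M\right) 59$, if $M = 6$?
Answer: $354$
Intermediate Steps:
$\left(6 + 0 M\right) 59 = \left(6 + 0 \cdot 6\right) 59 = \left(6 + 0\right) 59 = 6 \cdot 59 = 354$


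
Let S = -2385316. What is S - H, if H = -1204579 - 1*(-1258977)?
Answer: -2439714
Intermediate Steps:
H = 54398 (H = -1204579 + 1258977 = 54398)
S - H = -2385316 - 1*54398 = -2385316 - 54398 = -2439714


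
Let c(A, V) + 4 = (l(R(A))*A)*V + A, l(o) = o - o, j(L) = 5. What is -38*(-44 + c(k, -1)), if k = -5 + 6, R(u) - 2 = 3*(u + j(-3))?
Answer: 1786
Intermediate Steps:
R(u) = 17 + 3*u (R(u) = 2 + 3*(u + 5) = 2 + 3*(5 + u) = 2 + (15 + 3*u) = 17 + 3*u)
l(o) = 0
k = 1
c(A, V) = -4 + A (c(A, V) = -4 + ((0*A)*V + A) = -4 + (0*V + A) = -4 + (0 + A) = -4 + A)
-38*(-44 + c(k, -1)) = -38*(-44 + (-4 + 1)) = -38*(-44 - 3) = -38*(-47) = 1786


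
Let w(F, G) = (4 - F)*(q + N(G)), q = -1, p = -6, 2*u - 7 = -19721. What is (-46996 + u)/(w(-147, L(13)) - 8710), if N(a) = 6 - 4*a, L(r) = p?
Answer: 56853/4331 ≈ 13.127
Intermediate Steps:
u = -9857 (u = 7/2 + (½)*(-19721) = 7/2 - 19721/2 = -9857)
L(r) = -6
w(F, G) = (4 - F)*(5 - 4*G) (w(F, G) = (4 - F)*(-1 + (6 - 4*G)) = (4 - F)*(5 - 4*G))
(-46996 + u)/(w(-147, L(13)) - 8710) = (-46996 - 9857)/((20 - 16*(-6) - 5*(-147) + 4*(-147)*(-6)) - 8710) = -56853/((20 + 96 + 735 + 3528) - 8710) = -56853/(4379 - 8710) = -56853/(-4331) = -56853*(-1/4331) = 56853/4331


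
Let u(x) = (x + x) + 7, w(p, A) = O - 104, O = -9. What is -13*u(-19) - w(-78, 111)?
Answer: 516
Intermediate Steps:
w(p, A) = -113 (w(p, A) = -9 - 104 = -113)
u(x) = 7 + 2*x (u(x) = 2*x + 7 = 7 + 2*x)
-13*u(-19) - w(-78, 111) = -13*(7 + 2*(-19)) - 1*(-113) = -13*(7 - 38) + 113 = -13*(-31) + 113 = 403 + 113 = 516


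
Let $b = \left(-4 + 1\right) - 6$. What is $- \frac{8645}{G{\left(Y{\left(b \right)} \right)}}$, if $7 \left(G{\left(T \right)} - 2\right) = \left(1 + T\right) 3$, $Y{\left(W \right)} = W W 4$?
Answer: $- \frac{60515}{989} \approx -61.188$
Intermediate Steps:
$b = -9$ ($b = -3 - 6 = -9$)
$Y{\left(W \right)} = 4 W^{2}$ ($Y{\left(W \right)} = W^{2} \cdot 4 = 4 W^{2}$)
$G{\left(T \right)} = \frac{17}{7} + \frac{3 T}{7}$ ($G{\left(T \right)} = 2 + \frac{\left(1 + T\right) 3}{7} = 2 + \frac{3 + 3 T}{7} = 2 + \left(\frac{3}{7} + \frac{3 T}{7}\right) = \frac{17}{7} + \frac{3 T}{7}$)
$- \frac{8645}{G{\left(Y{\left(b \right)} \right)}} = - \frac{8645}{\frac{17}{7} + \frac{3 \cdot 4 \left(-9\right)^{2}}{7}} = - \frac{8645}{\frac{17}{7} + \frac{3 \cdot 4 \cdot 81}{7}} = - \frac{8645}{\frac{17}{7} + \frac{3}{7} \cdot 324} = - \frac{8645}{\frac{17}{7} + \frac{972}{7}} = - \frac{8645}{\frac{989}{7}} = \left(-8645\right) \frac{7}{989} = - \frac{60515}{989}$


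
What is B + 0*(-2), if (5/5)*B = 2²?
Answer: 4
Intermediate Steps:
B = 4 (B = 2² = 4)
B + 0*(-2) = 4 + 0*(-2) = 4 + 0 = 4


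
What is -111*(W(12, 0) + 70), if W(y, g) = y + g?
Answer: -9102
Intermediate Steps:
W(y, g) = g + y
-111*(W(12, 0) + 70) = -111*((0 + 12) + 70) = -111*(12 + 70) = -111*82 = -9102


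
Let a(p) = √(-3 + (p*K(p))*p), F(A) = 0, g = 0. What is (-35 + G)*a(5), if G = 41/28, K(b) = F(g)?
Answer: -939*I*√3/28 ≈ -58.086*I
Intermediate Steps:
K(b) = 0
G = 41/28 (G = 41*(1/28) = 41/28 ≈ 1.4643)
a(p) = I*√3 (a(p) = √(-3 + (p*0)*p) = √(-3 + 0*p) = √(-3 + 0) = √(-3) = I*√3)
(-35 + G)*a(5) = (-35 + 41/28)*(I*√3) = -939*I*√3/28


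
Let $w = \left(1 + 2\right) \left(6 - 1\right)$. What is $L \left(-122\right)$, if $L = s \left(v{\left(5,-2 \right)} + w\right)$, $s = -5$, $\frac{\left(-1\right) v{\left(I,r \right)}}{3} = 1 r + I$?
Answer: $3660$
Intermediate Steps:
$v{\left(I,r \right)} = - 3 I - 3 r$ ($v{\left(I,r \right)} = - 3 \left(1 r + I\right) = - 3 \left(r + I\right) = - 3 \left(I + r\right) = - 3 I - 3 r$)
$w = 15$ ($w = 3 \cdot 5 = 15$)
$L = -30$ ($L = - 5 \left(\left(\left(-3\right) 5 - -6\right) + 15\right) = - 5 \left(\left(-15 + 6\right) + 15\right) = - 5 \left(-9 + 15\right) = \left(-5\right) 6 = -30$)
$L \left(-122\right) = \left(-30\right) \left(-122\right) = 3660$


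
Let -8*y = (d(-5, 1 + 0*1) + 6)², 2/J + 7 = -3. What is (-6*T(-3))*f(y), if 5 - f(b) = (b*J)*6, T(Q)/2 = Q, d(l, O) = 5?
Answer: -2367/5 ≈ -473.40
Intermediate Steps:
T(Q) = 2*Q
J = -⅕ (J = 2/(-7 - 3) = 2/(-10) = 2*(-⅒) = -⅕ ≈ -0.20000)
y = -121/8 (y = -(5 + 6)²/8 = -⅛*11² = -⅛*121 = -121/8 ≈ -15.125)
f(b) = 5 + 6*b/5 (f(b) = 5 - b*(-⅕)*6 = 5 - (-b/5)*6 = 5 - (-6)*b/5 = 5 + 6*b/5)
(-6*T(-3))*f(y) = (-12*(-3))*(5 + (6/5)*(-121/8)) = (-6*(-6))*(5 - 363/20) = 36*(-263/20) = -2367/5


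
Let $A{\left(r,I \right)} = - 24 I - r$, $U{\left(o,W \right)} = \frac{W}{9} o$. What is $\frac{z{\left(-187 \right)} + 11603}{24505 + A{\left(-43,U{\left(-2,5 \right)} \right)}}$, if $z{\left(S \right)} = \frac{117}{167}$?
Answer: $\frac{2906727}{6155954} \approx 0.47218$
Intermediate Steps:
$z{\left(S \right)} = \frac{117}{167}$ ($z{\left(S \right)} = 117 \cdot \frac{1}{167} = \frac{117}{167}$)
$U{\left(o,W \right)} = \frac{W o}{9}$ ($U{\left(o,W \right)} = W \frac{1}{9} o = \frac{W}{9} o = \frac{W o}{9}$)
$A{\left(r,I \right)} = - r - 24 I$
$\frac{z{\left(-187 \right)} + 11603}{24505 + A{\left(-43,U{\left(-2,5 \right)} \right)}} = \frac{\frac{117}{167} + 11603}{24505 - \left(-43 + 24 \cdot \frac{1}{9} \cdot 5 \left(-2\right)\right)} = \frac{1937818}{167 \left(24505 + \left(43 - - \frac{80}{3}\right)\right)} = \frac{1937818}{167 \left(24505 + \left(43 + \frac{80}{3}\right)\right)} = \frac{1937818}{167 \left(24505 + \frac{209}{3}\right)} = \frac{1937818}{167 \cdot \frac{73724}{3}} = \frac{1937818}{167} \cdot \frac{3}{73724} = \frac{2906727}{6155954}$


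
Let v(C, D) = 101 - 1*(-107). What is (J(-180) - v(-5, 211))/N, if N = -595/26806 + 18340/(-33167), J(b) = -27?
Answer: 41786506294/102271281 ≈ 408.58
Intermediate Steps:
v(C, D) = 208 (v(C, D) = 101 + 107 = 208)
N = -511356405/889074602 (N = -595*1/26806 + 18340*(-1/33167) = -595/26806 - 18340/33167 = -511356405/889074602 ≈ -0.57516)
(J(-180) - v(-5, 211))/N = (-27 - 1*208)/(-511356405/889074602) = (-27 - 208)*(-889074602/511356405) = -235*(-889074602/511356405) = 41786506294/102271281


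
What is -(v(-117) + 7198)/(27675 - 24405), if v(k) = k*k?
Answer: -20887/3270 ≈ -6.3875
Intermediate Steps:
v(k) = k²
-(v(-117) + 7198)/(27675 - 24405) = -((-117)² + 7198)/(27675 - 24405) = -(13689 + 7198)/3270 = -20887/3270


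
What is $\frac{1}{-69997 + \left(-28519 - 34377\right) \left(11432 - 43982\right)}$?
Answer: $\frac{1}{2047194803} \approx 4.8847 \cdot 10^{-10}$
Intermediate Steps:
$\frac{1}{-69997 + \left(-28519 - 34377\right) \left(11432 - 43982\right)} = \frac{1}{-69997 - -2047264800} = \frac{1}{-69997 + 2047264800} = \frac{1}{2047194803}$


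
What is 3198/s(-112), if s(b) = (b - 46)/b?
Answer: 179088/79 ≈ 2266.9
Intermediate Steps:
s(b) = (-46 + b)/b
3198/s(-112) = 3198/(((-46 - 112)/(-112))) = 3198/((-1/112*(-158))) = 3198/(79/56) = 3198*(56/79) = 179088/79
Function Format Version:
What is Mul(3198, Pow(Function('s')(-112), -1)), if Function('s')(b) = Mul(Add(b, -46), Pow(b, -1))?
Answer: Rational(179088, 79) ≈ 2266.9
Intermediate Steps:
Function('s')(b) = Mul(Pow(b, -1), Add(-46, b)) (Function('s')(b) = Mul(Add(-46, b), Pow(b, -1)) = Mul(Pow(b, -1), Add(-46, b)))
Mul(3198, Pow(Function('s')(-112), -1)) = Mul(3198, Pow(Mul(Pow(-112, -1), Add(-46, -112)), -1)) = Mul(3198, Pow(Mul(Rational(-1, 112), -158), -1)) = Mul(3198, Pow(Rational(79, 56), -1)) = Mul(3198, Rational(56, 79)) = Rational(179088, 79)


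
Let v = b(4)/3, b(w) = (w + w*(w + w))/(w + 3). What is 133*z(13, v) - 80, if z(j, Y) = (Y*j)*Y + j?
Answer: 47111/7 ≈ 6730.1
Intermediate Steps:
b(w) = (w + 2*w²)/(3 + w) (b(w) = (w + w*(2*w))/(3 + w) = (w + 2*w²)/(3 + w))
v = 12/7 (v = (4*(1 + 2*4)/(3 + 4))/3 = (4*(1 + 8)/7)*(⅓) = (4*(⅐)*9)*(⅓) = (36/7)*(⅓) = 12/7 ≈ 1.7143)
z(j, Y) = j + j*Y² (z(j, Y) = j*Y² + j = j + j*Y²)
133*z(13, v) - 80 = 133*(13*(1 + (12/7)²)) - 80 = 133*(13*(1 + 144/49)) - 80 = 133*(13*(193/49)) - 80 = 133*(2509/49) - 80 = 47671/7 - 80 = 47111/7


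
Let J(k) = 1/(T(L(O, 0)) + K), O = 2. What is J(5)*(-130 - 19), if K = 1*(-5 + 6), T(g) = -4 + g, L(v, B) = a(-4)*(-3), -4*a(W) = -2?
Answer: 298/9 ≈ 33.111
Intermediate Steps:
a(W) = ½ (a(W) = -¼*(-2) = ½)
L(v, B) = -3/2 (L(v, B) = (½)*(-3) = -3/2)
K = 1 (K = 1*1 = 1)
J(k) = -2/9 (J(k) = 1/((-4 - 3/2) + 1) = 1/(-11/2 + 1) = 1/(-9/2) = -2/9)
J(5)*(-130 - 19) = -2*(-130 - 19)/9 = -2/9*(-149) = 298/9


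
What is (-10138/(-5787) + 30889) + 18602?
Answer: 286414555/5787 ≈ 49493.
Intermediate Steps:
(-10138/(-5787) + 30889) + 18602 = (-10138*(-1/5787) + 30889) + 18602 = (10138/5787 + 30889) + 18602 = 178764781/5787 + 18602 = 286414555/5787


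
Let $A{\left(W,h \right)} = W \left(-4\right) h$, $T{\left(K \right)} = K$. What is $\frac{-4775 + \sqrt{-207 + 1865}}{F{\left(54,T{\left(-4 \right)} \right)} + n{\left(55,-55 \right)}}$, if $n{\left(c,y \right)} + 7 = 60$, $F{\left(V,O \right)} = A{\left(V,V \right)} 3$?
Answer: $\frac{4775}{34939} - \frac{\sqrt{1658}}{34939} \approx 0.1355$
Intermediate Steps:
$A{\left(W,h \right)} = - 4 W h$
$F{\left(V,O \right)} = - 12 V^{2}$ ($F{\left(V,O \right)} = - 4 V V 3 = - 4 V^{2} \cdot 3 = - 12 V^{2}$)
$n{\left(c,y \right)} = 53$ ($n{\left(c,y \right)} = -7 + 60 = 53$)
$\frac{-4775 + \sqrt{-207 + 1865}}{F{\left(54,T{\left(-4 \right)} \right)} + n{\left(55,-55 \right)}} = \frac{-4775 + \sqrt{-207 + 1865}}{- 12 \cdot 54^{2} + 53} = \frac{-4775 + \sqrt{1658}}{\left(-12\right) 2916 + 53} = \frac{-4775 + \sqrt{1658}}{-34992 + 53} = \frac{-4775 + \sqrt{1658}}{-34939} = \left(-4775 + \sqrt{1658}\right) \left(- \frac{1}{34939}\right) = \frac{4775}{34939} - \frac{\sqrt{1658}}{34939}$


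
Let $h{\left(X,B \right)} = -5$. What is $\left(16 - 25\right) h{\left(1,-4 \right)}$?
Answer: $45$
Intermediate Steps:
$\left(16 - 25\right) h{\left(1,-4 \right)} = \left(16 - 25\right) \left(-5\right) = \left(-9\right) \left(-5\right) = 45$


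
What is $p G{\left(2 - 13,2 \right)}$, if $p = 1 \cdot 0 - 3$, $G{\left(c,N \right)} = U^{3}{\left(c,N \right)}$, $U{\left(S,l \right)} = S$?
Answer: $3993$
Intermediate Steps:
$G{\left(c,N \right)} = c^{3}$
$p = -3$ ($p = 0 - 3 = -3$)
$p G{\left(2 - 13,2 \right)} = - 3 \left(2 - 13\right)^{3} = - 3 \left(-11\right)^{3} = \left(-3\right) \left(-1331\right) = 3993$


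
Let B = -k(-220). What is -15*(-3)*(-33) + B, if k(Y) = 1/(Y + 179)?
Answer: -60884/41 ≈ -1485.0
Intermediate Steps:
k(Y) = 1/(179 + Y)
B = 1/41 (B = -1/(179 - 220) = -1/(-41) = -1*(-1/41) = 1/41 ≈ 0.024390)
-15*(-3)*(-33) + B = -15*(-3)*(-33) + 1/41 = 45*(-33) + 1/41 = -1485 + 1/41 = -60884/41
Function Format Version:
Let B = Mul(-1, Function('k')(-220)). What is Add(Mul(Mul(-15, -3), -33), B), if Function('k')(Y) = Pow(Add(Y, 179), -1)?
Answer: Rational(-60884, 41) ≈ -1485.0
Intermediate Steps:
Function('k')(Y) = Pow(Add(179, Y), -1)
B = Rational(1, 41) (B = Mul(-1, Pow(Add(179, -220), -1)) = Mul(-1, Pow(-41, -1)) = Mul(-1, Rational(-1, 41)) = Rational(1, 41) ≈ 0.024390)
Add(Mul(Mul(-15, -3), -33), B) = Add(Mul(Mul(-15, -3), -33), Rational(1, 41)) = Add(Mul(45, -33), Rational(1, 41)) = Add(-1485, Rational(1, 41)) = Rational(-60884, 41)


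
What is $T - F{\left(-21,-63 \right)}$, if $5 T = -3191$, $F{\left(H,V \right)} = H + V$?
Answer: $- \frac{2771}{5} \approx -554.2$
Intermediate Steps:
$T = - \frac{3191}{5}$ ($T = \frac{1}{5} \left(-3191\right) = - \frac{3191}{5} \approx -638.2$)
$T - F{\left(-21,-63 \right)} = - \frac{3191}{5} - \left(-21 - 63\right) = - \frac{3191}{5} - -84 = - \frac{3191}{5} + 84 = - \frac{2771}{5}$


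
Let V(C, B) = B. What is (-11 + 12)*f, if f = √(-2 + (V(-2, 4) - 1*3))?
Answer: I ≈ 1.0*I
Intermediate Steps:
f = I (f = √(-2 + (4 - 1*3)) = √(-2 + (4 - 3)) = √(-2 + 1) = √(-1) = I ≈ 1.0*I)
(-11 + 12)*f = (-11 + 12)*I = 1*I = I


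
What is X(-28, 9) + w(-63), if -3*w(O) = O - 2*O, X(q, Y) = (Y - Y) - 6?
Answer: -27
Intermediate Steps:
X(q, Y) = -6 (X(q, Y) = 0 - 6 = -6)
w(O) = O/3 (w(O) = -(O - 2*O)/3 = -(-1)*O/3 = O/3)
X(-28, 9) + w(-63) = -6 + (⅓)*(-63) = -6 - 21 = -27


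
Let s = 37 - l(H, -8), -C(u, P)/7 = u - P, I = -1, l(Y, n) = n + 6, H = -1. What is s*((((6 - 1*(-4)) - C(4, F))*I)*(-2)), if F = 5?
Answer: 234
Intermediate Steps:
l(Y, n) = 6 + n
C(u, P) = -7*u + 7*P (C(u, P) = -7*(u - P) = -7*u + 7*P)
s = 39 (s = 37 - (6 - 8) = 37 - 1*(-2) = 37 + 2 = 39)
s*((((6 - 1*(-4)) - C(4, F))*I)*(-2)) = 39*((((6 - 1*(-4)) - (-7*4 + 7*5))*(-1))*(-2)) = 39*((((6 + 4) - (-28 + 35))*(-1))*(-2)) = 39*(((10 - 1*7)*(-1))*(-2)) = 39*(((10 - 7)*(-1))*(-2)) = 39*((3*(-1))*(-2)) = 39*(-3*(-2)) = 39*6 = 234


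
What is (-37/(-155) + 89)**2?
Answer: 191324224/24025 ≈ 7963.5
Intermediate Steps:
(-37/(-155) + 89)**2 = (-37*(-1/155) + 89)**2 = (37/155 + 89)**2 = (13832/155)**2 = 191324224/24025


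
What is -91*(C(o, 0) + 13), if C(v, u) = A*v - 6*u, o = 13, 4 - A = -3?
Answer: -9464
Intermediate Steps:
A = 7 (A = 4 - 1*(-3) = 4 + 3 = 7)
C(v, u) = -6*u + 7*v (C(v, u) = 7*v - 6*u = -6*u + 7*v)
-91*(C(o, 0) + 13) = -91*((-6*0 + 7*13) + 13) = -91*((0 + 91) + 13) = -91*(91 + 13) = -91*104 = -9464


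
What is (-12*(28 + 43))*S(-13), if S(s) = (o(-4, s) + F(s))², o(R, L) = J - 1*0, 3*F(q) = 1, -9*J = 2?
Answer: -284/27 ≈ -10.519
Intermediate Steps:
J = -2/9 (J = -⅑*2 = -2/9 ≈ -0.22222)
F(q) = ⅓ (F(q) = (⅓)*1 = ⅓)
o(R, L) = -2/9 (o(R, L) = -2/9 - 1*0 = -2/9 + 0 = -2/9)
S(s) = 1/81 (S(s) = (-2/9 + ⅓)² = (⅑)² = 1/81)
(-12*(28 + 43))*S(-13) = -12*(28 + 43)*(1/81) = -12*71*(1/81) = -852*1/81 = -284/27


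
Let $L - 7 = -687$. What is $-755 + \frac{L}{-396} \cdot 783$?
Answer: $\frac{6485}{11} \approx 589.54$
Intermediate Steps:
$L = -680$ ($L = 7 - 687 = -680$)
$-755 + \frac{L}{-396} \cdot 783 = -755 + - \frac{680}{-396} \cdot 783 = -755 + \left(-680\right) \left(- \frac{1}{396}\right) 783 = -755 + \frac{170}{99} \cdot 783 = -755 + \frac{14790}{11} = \frac{6485}{11}$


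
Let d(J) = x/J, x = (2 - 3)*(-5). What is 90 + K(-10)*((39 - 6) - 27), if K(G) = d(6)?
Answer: 95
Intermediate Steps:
x = 5 (x = -1*(-5) = 5)
d(J) = 5/J
K(G) = ⅚ (K(G) = 5/6 = 5*(⅙) = ⅚)
90 + K(-10)*((39 - 6) - 27) = 90 + 5*((39 - 6) - 27)/6 = 90 + 5*(33 - 27)/6 = 90 + (⅚)*6 = 90 + 5 = 95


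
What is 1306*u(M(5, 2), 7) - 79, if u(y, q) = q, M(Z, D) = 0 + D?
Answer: 9063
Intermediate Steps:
M(Z, D) = D
1306*u(M(5, 2), 7) - 79 = 1306*7 - 79 = 9142 - 79 = 9063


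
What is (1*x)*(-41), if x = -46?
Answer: 1886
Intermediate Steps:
(1*x)*(-41) = (1*(-46))*(-41) = -46*(-41) = 1886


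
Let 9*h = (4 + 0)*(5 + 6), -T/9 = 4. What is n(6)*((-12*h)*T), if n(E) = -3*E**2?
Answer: -228096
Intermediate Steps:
T = -36 (T = -9*4 = -36)
h = 44/9 (h = ((4 + 0)*(5 + 6))/9 = (4*11)/9 = (1/9)*44 = 44/9 ≈ 4.8889)
n(6)*((-12*h)*T) = (-3*6**2)*(-12*44/9*(-36)) = (-3*36)*(-176/3*(-36)) = -108*2112 = -228096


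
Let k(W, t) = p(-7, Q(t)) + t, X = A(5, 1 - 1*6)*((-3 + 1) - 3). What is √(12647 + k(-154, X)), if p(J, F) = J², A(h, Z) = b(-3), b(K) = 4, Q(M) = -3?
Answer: 2*√3169 ≈ 112.59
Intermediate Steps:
A(h, Z) = 4
X = -20 (X = 4*((-3 + 1) - 3) = 4*(-2 - 3) = 4*(-5) = -20)
k(W, t) = 49 + t (k(W, t) = (-7)² + t = 49 + t)
√(12647 + k(-154, X)) = √(12647 + (49 - 20)) = √(12647 + 29) = √12676 = 2*√3169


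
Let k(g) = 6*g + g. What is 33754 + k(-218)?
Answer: 32228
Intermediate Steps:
k(g) = 7*g
33754 + k(-218) = 33754 + 7*(-218) = 33754 - 1526 = 32228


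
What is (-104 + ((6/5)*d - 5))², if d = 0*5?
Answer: 11881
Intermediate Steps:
d = 0
(-104 + ((6/5)*d - 5))² = (-104 + ((6/5)*0 - 5))² = (-104 + (0 - 5))² = (-104 - 5)² = (-109)² = 11881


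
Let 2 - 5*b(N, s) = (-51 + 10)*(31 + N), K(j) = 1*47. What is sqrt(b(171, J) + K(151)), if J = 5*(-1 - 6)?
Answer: sqrt(42595)/5 ≈ 41.277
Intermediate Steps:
K(j) = 47
J = -35 (J = 5*(-7) = -35)
b(N, s) = 1273/5 + 41*N/5 (b(N, s) = 2/5 - (-51 + 10)*(31 + N)/5 = 2/5 - (-41)*(31 + N)/5 = 2/5 - (-1271 - 41*N)/5 = 2/5 + (1271/5 + 41*N/5) = 1273/5 + 41*N/5)
sqrt(b(171, J) + K(151)) = sqrt((1273/5 + (41/5)*171) + 47) = sqrt((1273/5 + 7011/5) + 47) = sqrt(8284/5 + 47) = sqrt(8519/5) = sqrt(42595)/5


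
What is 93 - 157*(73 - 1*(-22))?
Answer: -14822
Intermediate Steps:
93 - 157*(73 - 1*(-22)) = 93 - 157*(73 + 22) = 93 - 157*95 = 93 - 14915 = -14822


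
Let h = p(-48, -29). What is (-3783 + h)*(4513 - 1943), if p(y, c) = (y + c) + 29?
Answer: -9845670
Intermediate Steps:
p(y, c) = 29 + c + y (p(y, c) = (c + y) + 29 = 29 + c + y)
h = -48 (h = 29 - 29 - 48 = -48)
(-3783 + h)*(4513 - 1943) = (-3783 - 48)*(4513 - 1943) = -3831*2570 = -9845670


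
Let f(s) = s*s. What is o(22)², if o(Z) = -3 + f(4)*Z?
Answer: 121801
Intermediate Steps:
f(s) = s²
o(Z) = -3 + 16*Z (o(Z) = -3 + 4²*Z = -3 + 16*Z)
o(22)² = (-3 + 16*22)² = (-3 + 352)² = 349² = 121801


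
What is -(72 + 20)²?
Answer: -8464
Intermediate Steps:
-(72 + 20)² = -1*92² = -1*8464 = -8464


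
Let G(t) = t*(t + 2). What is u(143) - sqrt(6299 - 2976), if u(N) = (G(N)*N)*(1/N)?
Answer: 20735 - sqrt(3323) ≈ 20677.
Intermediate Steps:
G(t) = t*(2 + t)
u(N) = N*(2 + N) (u(N) = ((N*(2 + N))*N)*(1/N) = (N**2*(2 + N))/N = N*(2 + N))
u(143) - sqrt(6299 - 2976) = 143*(2 + 143) - sqrt(6299 - 2976) = 143*145 - sqrt(3323) = 20735 - sqrt(3323)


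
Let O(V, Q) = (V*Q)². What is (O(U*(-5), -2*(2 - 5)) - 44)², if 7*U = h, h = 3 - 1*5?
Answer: 2085136/2401 ≈ 868.44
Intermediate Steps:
h = -2 (h = 3 - 5 = -2)
U = -2/7 (U = (⅐)*(-2) = -2/7 ≈ -0.28571)
O(V, Q) = Q²*V² (O(V, Q) = (Q*V)² = Q²*V²)
(O(U*(-5), -2*(2 - 5)) - 44)² = ((-2*(2 - 5))²*(-2/7*(-5))² - 44)² = ((-2*(-3))²*(10/7)² - 44)² = (6²*(100/49) - 44)² = (36*(100/49) - 44)² = (3600/49 - 44)² = (1444/49)² = 2085136/2401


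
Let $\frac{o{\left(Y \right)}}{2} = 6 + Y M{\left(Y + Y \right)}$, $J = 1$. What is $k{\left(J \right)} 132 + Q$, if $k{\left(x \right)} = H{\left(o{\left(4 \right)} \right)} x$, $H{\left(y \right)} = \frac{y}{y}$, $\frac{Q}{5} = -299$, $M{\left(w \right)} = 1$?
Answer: $-1363$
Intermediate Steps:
$Q = -1495$ ($Q = 5 \left(-299\right) = -1495$)
$o{\left(Y \right)} = 12 + 2 Y$ ($o{\left(Y \right)} = 2 \left(6 + Y 1\right) = 2 \left(6 + Y\right) = 12 + 2 Y$)
$H{\left(y \right)} = 1$
$k{\left(x \right)} = x$ ($k{\left(x \right)} = 1 x = x$)
$k{\left(J \right)} 132 + Q = 1 \cdot 132 - 1495 = 132 - 1495 = -1363$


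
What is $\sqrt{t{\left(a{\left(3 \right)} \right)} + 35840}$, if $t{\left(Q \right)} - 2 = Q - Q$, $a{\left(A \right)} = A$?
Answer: $\sqrt{35842} \approx 189.32$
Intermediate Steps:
$t{\left(Q \right)} = 2$ ($t{\left(Q \right)} = 2 + \left(Q - Q\right) = 2 + 0 = 2$)
$\sqrt{t{\left(a{\left(3 \right)} \right)} + 35840} = \sqrt{2 + 35840} = \sqrt{35842}$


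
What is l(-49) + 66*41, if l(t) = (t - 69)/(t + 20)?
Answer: 78592/29 ≈ 2710.1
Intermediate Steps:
l(t) = (-69 + t)/(20 + t)
l(-49) + 66*41 = (-69 - 49)/(20 - 49) + 66*41 = -118/(-29) + 2706 = -1/29*(-118) + 2706 = 118/29 + 2706 = 78592/29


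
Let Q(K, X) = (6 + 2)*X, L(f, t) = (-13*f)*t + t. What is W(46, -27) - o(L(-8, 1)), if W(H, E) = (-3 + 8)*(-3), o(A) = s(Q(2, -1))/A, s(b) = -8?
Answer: -1567/105 ≈ -14.924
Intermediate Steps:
L(f, t) = t - 13*f*t (L(f, t) = -13*f*t + t = t - 13*f*t)
Q(K, X) = 8*X
o(A) = -8/A
W(H, E) = -15 (W(H, E) = 5*(-3) = -15)
W(46, -27) - o(L(-8, 1)) = -15 - (-8)/(1*(1 - 13*(-8))) = -15 - (-8)/(1*(1 + 104)) = -15 - (-8)/(1*105) = -15 - (-8)/105 = -15 - 1*(-8/105) = -15 + 8/105 = -1567/105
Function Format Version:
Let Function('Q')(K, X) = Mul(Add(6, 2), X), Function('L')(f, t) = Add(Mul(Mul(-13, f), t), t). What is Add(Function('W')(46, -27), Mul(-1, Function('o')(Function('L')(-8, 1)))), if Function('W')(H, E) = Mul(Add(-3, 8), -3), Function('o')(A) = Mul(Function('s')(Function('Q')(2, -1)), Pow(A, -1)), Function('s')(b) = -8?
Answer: Rational(-1567, 105) ≈ -14.924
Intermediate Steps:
Function('L')(f, t) = Add(t, Mul(-13, f, t)) (Function('L')(f, t) = Add(Mul(-13, f, t), t) = Add(t, Mul(-13, f, t)))
Function('Q')(K, X) = Mul(8, X)
Function('o')(A) = Mul(-8, Pow(A, -1))
Function('W')(H, E) = -15 (Function('W')(H, E) = Mul(5, -3) = -15)
Add(Function('W')(46, -27), Mul(-1, Function('o')(Function('L')(-8, 1)))) = Add(-15, Mul(-1, Mul(-8, Pow(Mul(1, Add(1, Mul(-13, -8))), -1)))) = Add(-15, Mul(-1, Mul(-8, Pow(Mul(1, Add(1, 104)), -1)))) = Add(-15, Mul(-1, Mul(-8, Pow(Mul(1, 105), -1)))) = Add(-15, Mul(-1, Mul(-8, Pow(105, -1)))) = Add(-15, Mul(-1, Mul(-8, Rational(1, 105)))) = Add(-15, Mul(-1, Rational(-8, 105))) = Add(-15, Rational(8, 105)) = Rational(-1567, 105)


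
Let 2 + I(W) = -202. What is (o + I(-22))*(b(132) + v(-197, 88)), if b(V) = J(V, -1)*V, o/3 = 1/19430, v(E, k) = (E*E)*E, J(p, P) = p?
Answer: 30235031126433/19430 ≈ 1.5561e+9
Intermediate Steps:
I(W) = -204 (I(W) = -2 - 202 = -204)
v(E, k) = E³ (v(E, k) = E²*E = E³)
o = 3/19430 ≈ 0.00015440
b(V) = V² (b(V) = V*V = V²)
(o + I(-22))*(b(132) + v(-197, 88)) = (3/19430 - 204)*(132² + (-197)³) = -3963717*(17424 - 7645373)/19430 = -3963717/19430*(-7627949) = 30235031126433/19430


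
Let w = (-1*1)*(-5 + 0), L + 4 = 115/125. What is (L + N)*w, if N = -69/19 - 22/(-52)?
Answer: -77663/2470 ≈ -31.443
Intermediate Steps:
L = -77/25 (L = -4 + 115/125 = -4 + 115*(1/125) = -4 + 23/25 = -77/25 ≈ -3.0800)
w = 5 (w = -1*(-5) = 5)
N = -1585/494 (N = -69*1/19 - 22*(-1/52) = -69/19 + 11/26 = -1585/494 ≈ -3.2085)
(L + N)*w = (-77/25 - 1585/494)*5 = -77663/12350*5 = -77663/2470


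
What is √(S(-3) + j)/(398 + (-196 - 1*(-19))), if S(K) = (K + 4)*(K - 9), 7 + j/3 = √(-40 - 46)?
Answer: √(-33 + 3*I*√86)/221 ≈ 0.0102 + 0.027923*I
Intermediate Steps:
j = -21 + 3*I*√86 (j = -21 + 3*√(-40 - 46) = -21 + 3*√(-86) = -21 + 3*(I*√86) = -21 + 3*I*√86 ≈ -21.0 + 27.821*I)
S(K) = (-9 + K)*(4 + K) (S(K) = (4 + K)*(-9 + K) = (-9 + K)*(4 + K))
√(S(-3) + j)/(398 + (-196 - 1*(-19))) = √((-36 + (-3)² - 5*(-3)) + (-21 + 3*I*√86))/(398 + (-196 - 1*(-19))) = √((-36 + 9 + 15) + (-21 + 3*I*√86))/(398 + (-196 + 19)) = √(-12 + (-21 + 3*I*√86))/(398 - 177) = √(-33 + 3*I*√86)/221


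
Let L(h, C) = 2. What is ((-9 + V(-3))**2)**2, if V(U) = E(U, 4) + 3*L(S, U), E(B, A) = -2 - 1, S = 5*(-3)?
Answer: 1296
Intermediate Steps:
S = -15
E(B, A) = -3
V(U) = 3 (V(U) = -3 + 3*2 = -3 + 6 = 3)
((-9 + V(-3))**2)**2 = ((-9 + 3)**2)**2 = ((-6)**2)**2 = 36**2 = 1296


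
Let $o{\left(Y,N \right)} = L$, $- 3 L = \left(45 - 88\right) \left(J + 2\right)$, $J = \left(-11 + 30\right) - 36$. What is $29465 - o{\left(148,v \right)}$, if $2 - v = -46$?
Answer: $29680$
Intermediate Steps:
$v = 48$ ($v = 2 - -46 = 2 + 46 = 48$)
$J = -17$ ($J = 19 - 36 = -17$)
$L = -215$ ($L = - \frac{\left(45 - 88\right) \left(-17 + 2\right)}{3} = - \frac{\left(-43\right) \left(-15\right)}{3} = \left(- \frac{1}{3}\right) 645 = -215$)
$o{\left(Y,N \right)} = -215$
$29465 - o{\left(148,v \right)} = 29465 - -215 = 29465 + 215 = 29680$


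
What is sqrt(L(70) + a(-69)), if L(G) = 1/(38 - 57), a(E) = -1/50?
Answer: I*sqrt(2622)/190 ≈ 0.2695*I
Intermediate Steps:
a(E) = -1/50 (a(E) = -1*1/50 = -1/50)
L(G) = -1/19 (L(G) = 1/(-19) = -1/19)
sqrt(L(70) + a(-69)) = sqrt(-1/19 - 1/50) = sqrt(-69/950) = I*sqrt(2622)/190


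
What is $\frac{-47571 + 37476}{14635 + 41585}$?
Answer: $- \frac{673}{3748} \approx -0.17956$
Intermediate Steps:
$\frac{-47571 + 37476}{14635 + 41585} = - \frac{10095}{56220} = \left(-10095\right) \frac{1}{56220} = - \frac{673}{3748}$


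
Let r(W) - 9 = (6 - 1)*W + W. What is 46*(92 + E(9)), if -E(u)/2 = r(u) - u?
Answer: -736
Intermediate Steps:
r(W) = 9 + 6*W (r(W) = 9 + ((6 - 1)*W + W) = 9 + (5*W + W) = 9 + 6*W)
E(u) = -18 - 10*u (E(u) = -2*((9 + 6*u) - u) = -2*(9 + 5*u) = -18 - 10*u)
46*(92 + E(9)) = 46*(92 + (-18 - 10*9)) = 46*(92 + (-18 - 90)) = 46*(92 - 108) = 46*(-16) = -736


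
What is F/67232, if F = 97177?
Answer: 97177/67232 ≈ 1.4454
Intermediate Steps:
F/67232 = 97177/67232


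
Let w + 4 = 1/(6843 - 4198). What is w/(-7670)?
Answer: 10579/20287150 ≈ 0.00052146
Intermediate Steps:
w = -10579/2645 (w = -4 + 1/(6843 - 4198) = -4 + 1/2645 = -10579/2645 ≈ -3.9996)
w/(-7670) = -10579/2645/(-7670) = -10579/2645*(-1/7670) = 10579/20287150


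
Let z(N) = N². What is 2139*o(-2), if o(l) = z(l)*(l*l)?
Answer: 34224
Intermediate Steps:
o(l) = l⁴ (o(l) = l²*(l*l) = l²*l² = l⁴)
2139*o(-2) = 2139*(-2)⁴ = 2139*16 = 34224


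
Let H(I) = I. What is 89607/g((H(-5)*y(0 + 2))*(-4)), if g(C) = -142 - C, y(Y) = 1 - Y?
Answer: -89607/122 ≈ -734.48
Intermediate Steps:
89607/g((H(-5)*y(0 + 2))*(-4)) = 89607/(-142 - (-5*(1 - (0 + 2)))*(-4)) = 89607/(-142 - (-5*(1 - 1*2))*(-4)) = 89607/(-142 - (-5*(1 - 2))*(-4)) = 89607/(-142 - (-5*(-1))*(-4)) = 89607/(-142 - 5*(-4)) = 89607/(-142 - 1*(-20)) = 89607/(-142 + 20) = 89607/(-122) = 89607*(-1/122) = -89607/122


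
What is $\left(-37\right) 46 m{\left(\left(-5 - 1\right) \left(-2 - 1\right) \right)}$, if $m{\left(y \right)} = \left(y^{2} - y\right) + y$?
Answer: $-551448$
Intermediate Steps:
$m{\left(y \right)} = y^{2}$
$\left(-37\right) 46 m{\left(\left(-5 - 1\right) \left(-2 - 1\right) \right)} = \left(-37\right) 46 \left(\left(-5 - 1\right) \left(-2 - 1\right)\right)^{2} = - 1702 \left(\left(-6\right) \left(-3\right)\right)^{2} = - 1702 \cdot 18^{2} = \left(-1702\right) 324 = -551448$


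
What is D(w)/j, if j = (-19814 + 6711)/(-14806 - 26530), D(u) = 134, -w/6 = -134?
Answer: 5539024/13103 ≈ 422.73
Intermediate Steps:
w = 804 (w = -6*(-134) = 804)
j = 13103/41336 (j = -13103/(-41336) = -13103*(-1/41336) = 13103/41336 ≈ 0.31699)
D(w)/j = 134/(13103/41336) = 134*(41336/13103) = 5539024/13103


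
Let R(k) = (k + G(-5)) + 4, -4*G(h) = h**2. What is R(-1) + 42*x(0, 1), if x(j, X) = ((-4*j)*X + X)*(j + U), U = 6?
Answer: 995/4 ≈ 248.75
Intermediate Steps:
G(h) = -h**2/4
R(k) = -9/4 + k (R(k) = (k - 1/4*(-5)**2) + 4 = (k - 1/4*25) + 4 = (k - 25/4) + 4 = (-25/4 + k) + 4 = -9/4 + k)
x(j, X) = (6 + j)*(X - 4*X*j) (x(j, X) = ((-4*j)*X + X)*(j + 6) = (-4*X*j + X)*(6 + j) = (X - 4*X*j)*(6 + j) = (6 + j)*(X - 4*X*j))
R(-1) + 42*x(0, 1) = (-9/4 - 1) + 42*(1*(6 - 23*0 - 4*0**2)) = -13/4 + 42*(1*(6 + 0 - 4*0)) = -13/4 + 42*(1*(6 + 0 + 0)) = -13/4 + 42*(1*6) = -13/4 + 42*6 = -13/4 + 252 = 995/4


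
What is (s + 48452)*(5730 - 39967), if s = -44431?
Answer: -137666977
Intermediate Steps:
(s + 48452)*(5730 - 39967) = (-44431 + 48452)*(5730 - 39967) = 4021*(-34237) = -137666977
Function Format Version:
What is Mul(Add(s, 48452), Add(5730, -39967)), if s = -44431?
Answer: -137666977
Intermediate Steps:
Mul(Add(s, 48452), Add(5730, -39967)) = Mul(Add(-44431, 48452), Add(5730, -39967)) = Mul(4021, -34237) = -137666977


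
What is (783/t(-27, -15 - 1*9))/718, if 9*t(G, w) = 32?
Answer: 7047/22976 ≈ 0.30671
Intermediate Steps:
t(G, w) = 32/9 (t(G, w) = (1/9)*32 = 32/9)
(783/t(-27, -15 - 1*9))/718 = (783/(32/9))/718 = (783*(9/32))*(1/718) = (7047/32)*(1/718) = 7047/22976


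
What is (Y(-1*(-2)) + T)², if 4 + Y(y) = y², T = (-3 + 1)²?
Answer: 16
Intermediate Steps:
T = 4 (T = (-2)² = 4)
Y(y) = -4 + y²
(Y(-1*(-2)) + T)² = ((-4 + (-1*(-2))²) + 4)² = ((-4 + 2²) + 4)² = ((-4 + 4) + 4)² = (0 + 4)² = 4² = 16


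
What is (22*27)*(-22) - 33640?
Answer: -46708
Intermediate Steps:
(22*27)*(-22) - 33640 = 594*(-22) - 33640 = -13068 - 33640 = -46708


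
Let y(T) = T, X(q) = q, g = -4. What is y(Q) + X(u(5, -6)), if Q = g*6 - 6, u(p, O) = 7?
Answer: -23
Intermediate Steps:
Q = -30 (Q = -4*6 - 6 = -24 - 6 = -30)
y(Q) + X(u(5, -6)) = -30 + 7 = -23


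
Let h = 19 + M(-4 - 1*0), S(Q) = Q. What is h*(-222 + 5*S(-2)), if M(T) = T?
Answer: -3480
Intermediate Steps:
h = 15 (h = 19 + (-4 - 1*0) = 19 + (-4 + 0) = 19 - 4 = 15)
h*(-222 + 5*S(-2)) = 15*(-222 + 5*(-2)) = 15*(-222 - 10) = 15*(-232) = -3480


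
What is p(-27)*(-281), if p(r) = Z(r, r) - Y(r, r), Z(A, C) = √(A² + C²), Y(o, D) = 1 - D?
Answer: 7868 - 7587*√2 ≈ -2861.6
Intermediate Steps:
p(r) = -1 + r + √2*√(r²) (p(r) = √(r² + r²) - (1 - r) = √(2*r²) + (-1 + r) = √2*√(r²) + (-1 + r) = -1 + r + √2*√(r²))
p(-27)*(-281) = (-1 - 27 + √2*√((-27)²))*(-281) = (-1 - 27 + √2*√729)*(-281) = (-1 - 27 + √2*27)*(-281) = (-1 - 27 + 27*√2)*(-281) = (-28 + 27*√2)*(-281) = 7868 - 7587*√2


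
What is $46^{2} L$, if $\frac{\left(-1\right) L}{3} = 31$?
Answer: $-196788$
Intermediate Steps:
$L = -93$ ($L = \left(-3\right) 31 = -93$)
$46^{2} L = 46^{2} \left(-93\right) = 2116 \left(-93\right) = -196788$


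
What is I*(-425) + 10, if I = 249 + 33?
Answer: -119840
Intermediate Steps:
I = 282
I*(-425) + 10 = 282*(-425) + 10 = -119850 + 10 = -119840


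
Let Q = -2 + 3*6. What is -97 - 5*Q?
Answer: -177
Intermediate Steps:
Q = 16 (Q = -2 + 18 = 16)
-97 - 5*Q = -97 - 5*16 = -97 - 80 = -177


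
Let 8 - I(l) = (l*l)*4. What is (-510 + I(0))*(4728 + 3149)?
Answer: -3954254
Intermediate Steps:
I(l) = 8 - 4*l² (I(l) = 8 - l*l*4 = 8 - l²*4 = 8 - 4*l²)
(-510 + I(0))*(4728 + 3149) = (-510 + (8 - 4*0²))*(4728 + 3149) = (-510 + (8 - 4*0))*7877 = (-510 + (8 + 0))*7877 = (-510 + 8)*7877 = -502*7877 = -3954254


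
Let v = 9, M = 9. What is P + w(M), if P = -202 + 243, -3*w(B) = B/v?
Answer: 122/3 ≈ 40.667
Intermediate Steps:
w(B) = -B/27 (w(B) = -B/(3*9) = -B/27)
P = 41
P + w(M) = 41 - 1/27*9 = 41 - ⅓ = 122/3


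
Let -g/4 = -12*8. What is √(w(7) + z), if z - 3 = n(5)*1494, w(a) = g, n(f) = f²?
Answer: 3*√4193 ≈ 194.26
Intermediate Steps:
g = 384 (g = -(-48)*8 = -4*(-96) = 384)
w(a) = 384
z = 37353 (z = 3 + 5²*1494 = 3 + 25*1494 = 3 + 37350 = 37353)
√(w(7) + z) = √(384 + 37353) = √37737 = 3*√4193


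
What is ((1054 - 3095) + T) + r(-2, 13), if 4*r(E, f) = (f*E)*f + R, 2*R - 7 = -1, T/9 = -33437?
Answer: -1212231/4 ≈ -3.0306e+5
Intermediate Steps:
T = -300933 (T = 9*(-33437) = -300933)
R = 3 (R = 7/2 + (1/2)*(-1) = 7/2 - 1/2 = 3)
r(E, f) = 3/4 + E*f**2/4 (r(E, f) = ((f*E)*f + 3)/4 = ((E*f)*f + 3)/4 = (E*f**2 + 3)/4 = (3 + E*f**2)/4 = 3/4 + E*f**2/4)
((1054 - 3095) + T) + r(-2, 13) = ((1054 - 3095) - 300933) + (3/4 + (1/4)*(-2)*13**2) = (-2041 - 300933) + (3/4 + (1/4)*(-2)*169) = -302974 + (3/4 - 169/2) = -302974 - 335/4 = -1212231/4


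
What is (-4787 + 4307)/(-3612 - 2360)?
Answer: 120/1493 ≈ 0.080375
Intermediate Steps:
(-4787 + 4307)/(-3612 - 2360) = -480/(-5972) = -480*(-1/5972) = 120/1493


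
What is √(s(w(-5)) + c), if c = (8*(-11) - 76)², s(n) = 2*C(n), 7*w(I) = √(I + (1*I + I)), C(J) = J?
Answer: √(1317904 + 14*I*√15)/7 ≈ 164.0 + 0.0033737*I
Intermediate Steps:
w(I) = √3*√I/7 (w(I) = √(I + (1*I + I))/7 = √(I + (I + I))/7 = √(I + 2*I)/7 = √(3*I)/7 = (√3*√I)/7 = √3*√I/7)
s(n) = 2*n
c = 26896 (c = (-88 - 76)² = (-164)² = 26896)
√(s(w(-5)) + c) = √(2*(√3*√(-5)/7) + 26896) = √(2*(√3*(I*√5)/7) + 26896) = √(2*(I*√15/7) + 26896) = √(2*I*√15/7 + 26896) = √(26896 + 2*I*√15/7)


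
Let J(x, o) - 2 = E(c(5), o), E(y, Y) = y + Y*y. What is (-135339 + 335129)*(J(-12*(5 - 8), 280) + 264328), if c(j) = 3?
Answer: 52978913670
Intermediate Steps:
J(x, o) = 5 + 3*o (J(x, o) = 2 + 3*(1 + o) = 2 + (3 + 3*o) = 5 + 3*o)
(-135339 + 335129)*(J(-12*(5 - 8), 280) + 264328) = (-135339 + 335129)*((5 + 3*280) + 264328) = 199790*((5 + 840) + 264328) = 199790*(845 + 264328) = 199790*265173 = 52978913670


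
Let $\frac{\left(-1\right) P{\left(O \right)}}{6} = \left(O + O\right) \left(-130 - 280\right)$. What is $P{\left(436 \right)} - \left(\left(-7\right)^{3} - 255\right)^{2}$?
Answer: $1787516$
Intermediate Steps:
$P{\left(O \right)} = 4920 O$ ($P{\left(O \right)} = - 6 \left(O + O\right) \left(-130 - 280\right) = - 6 \cdot 2 O \left(-410\right) = - 6 \left(- 820 O\right) = 4920 O$)
$P{\left(436 \right)} - \left(\left(-7\right)^{3} - 255\right)^{2} = 4920 \cdot 436 - \left(\left(-7\right)^{3} - 255\right)^{2} = 2145120 - \left(-343 - 255\right)^{2} = 2145120 - \left(-598\right)^{2} = 2145120 - 357604 = 1787516$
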